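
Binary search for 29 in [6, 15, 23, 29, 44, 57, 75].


Step 1: lo=0, hi=6, mid=3, val=29

Found at index 3


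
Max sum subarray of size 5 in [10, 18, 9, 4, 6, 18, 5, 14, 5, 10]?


[0:5]: 47
[1:6]: 55
[2:7]: 42
[3:8]: 47
[4:9]: 48
[5:10]: 52

Max: 55 at [1:6]


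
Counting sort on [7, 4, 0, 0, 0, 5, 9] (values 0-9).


Input: [7, 4, 0, 0, 0, 5, 9]
Counts: [3, 0, 0, 0, 1, 1, 0, 1, 0, 1]

Sorted: [0, 0, 0, 4, 5, 7, 9]


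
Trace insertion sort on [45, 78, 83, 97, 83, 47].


Initial: [45, 78, 83, 97, 83, 47]
Insert 78: [45, 78, 83, 97, 83, 47]
Insert 83: [45, 78, 83, 97, 83, 47]
Insert 97: [45, 78, 83, 97, 83, 47]
Insert 83: [45, 78, 83, 83, 97, 47]
Insert 47: [45, 47, 78, 83, 83, 97]

Sorted: [45, 47, 78, 83, 83, 97]


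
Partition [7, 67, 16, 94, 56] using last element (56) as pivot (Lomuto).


Pivot: 56
  7 <= 56: advance i (no swap)
  16 <= 56: swap -> [7, 16, 67, 94, 56]
Place pivot at 2: [7, 16, 56, 94, 67]

Partitioned: [7, 16, 56, 94, 67]


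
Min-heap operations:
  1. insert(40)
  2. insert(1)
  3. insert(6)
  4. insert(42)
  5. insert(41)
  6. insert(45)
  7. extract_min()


insert(40) -> [40]
insert(1) -> [1, 40]
insert(6) -> [1, 40, 6]
insert(42) -> [1, 40, 6, 42]
insert(41) -> [1, 40, 6, 42, 41]
insert(45) -> [1, 40, 6, 42, 41, 45]
extract_min()->1, [6, 40, 45, 42, 41]

Final heap: [6, 40, 45, 42, 41]


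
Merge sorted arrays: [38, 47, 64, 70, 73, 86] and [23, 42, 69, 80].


Take 23 from B
Take 38 from A
Take 42 from B
Take 47 from A
Take 64 from A
Take 69 from B
Take 70 from A
Take 73 from A
Take 80 from B

Merged: [23, 38, 42, 47, 64, 69, 70, 73, 80, 86]


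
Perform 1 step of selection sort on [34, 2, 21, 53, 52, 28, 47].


Initial: [34, 2, 21, 53, 52, 28, 47]
Step 1: min=2 at 1
  Swap: [2, 34, 21, 53, 52, 28, 47]

After 1 step: [2, 34, 21, 53, 52, 28, 47]


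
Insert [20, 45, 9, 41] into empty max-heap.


Insert 20: [20]
Insert 45: [45, 20]
Insert 9: [45, 20, 9]
Insert 41: [45, 41, 9, 20]

Final heap: [45, 41, 9, 20]


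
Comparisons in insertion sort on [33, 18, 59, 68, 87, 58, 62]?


Algorithm: insertion sort
Input: [33, 18, 59, 68, 87, 58, 62]
Sorted: [18, 33, 58, 59, 62, 68, 87]

11


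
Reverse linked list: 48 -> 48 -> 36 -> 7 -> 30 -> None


Step 1: curr=48, set curr.next=prev(None) | reversed so far: 48
Step 2: curr=48, set curr.next=prev(48) | reversed so far: 48 -> 48
Step 3: curr=36, set curr.next=prev(48) | reversed so far: 36 -> 48 -> 48
Step 4: curr=7, set curr.next=prev(36) | reversed so far: 7 -> 36 -> 48 -> 48
Step 5: curr=30, set curr.next=prev(7) | reversed so far: 30 -> 7 -> 36 -> 48 -> 48

30 -> 7 -> 36 -> 48 -> 48 -> None


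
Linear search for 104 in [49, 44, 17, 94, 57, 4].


i=0: 49!=104
i=1: 44!=104
i=2: 17!=104
i=3: 94!=104
i=4: 57!=104
i=5: 4!=104

Not found, 6 comps


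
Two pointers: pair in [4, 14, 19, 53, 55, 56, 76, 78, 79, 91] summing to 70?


lo=0(4)+hi=9(91)=95
lo=0(4)+hi=8(79)=83
lo=0(4)+hi=7(78)=82
lo=0(4)+hi=6(76)=80
lo=0(4)+hi=5(56)=60
lo=1(14)+hi=5(56)=70

Yes: 14+56=70


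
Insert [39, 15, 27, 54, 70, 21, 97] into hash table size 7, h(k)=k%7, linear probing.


Insert 39: h=4 -> slot 4
Insert 15: h=1 -> slot 1
Insert 27: h=6 -> slot 6
Insert 54: h=5 -> slot 5
Insert 70: h=0 -> slot 0
Insert 21: h=0, 2 probes -> slot 2
Insert 97: h=6, 4 probes -> slot 3

Table: [70, 15, 21, 97, 39, 54, 27]


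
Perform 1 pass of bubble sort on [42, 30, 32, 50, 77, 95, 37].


Initial: [42, 30, 32, 50, 77, 95, 37]
Pass 1: [30, 32, 42, 50, 77, 37, 95] (3 swaps)

After 1 pass: [30, 32, 42, 50, 77, 37, 95]


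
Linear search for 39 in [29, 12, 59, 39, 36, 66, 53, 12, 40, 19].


i=0: 29!=39
i=1: 12!=39
i=2: 59!=39
i=3: 39==39 found!

Found at 3, 4 comps


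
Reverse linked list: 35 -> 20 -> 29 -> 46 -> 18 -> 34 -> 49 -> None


Step 1: curr=35, set curr.next=prev(None) | reversed so far: 35
Step 2: curr=20, set curr.next=prev(35) | reversed so far: 20 -> 35
Step 3: curr=29, set curr.next=prev(20) | reversed so far: 29 -> 20 -> 35
Step 4: curr=46, set curr.next=prev(29) | reversed so far: 46 -> 29 -> 20 -> 35
Step 5: curr=18, set curr.next=prev(46) | reversed so far: 18 -> 46 -> 29 -> 20 -> 35
Step 6: curr=34, set curr.next=prev(18) | reversed so far: 34 -> 18 -> 46 -> 29 -> 20 -> 35
Step 7: curr=49, set curr.next=prev(34) | reversed so far: 49 -> 34 -> 18 -> 46 -> 29 -> 20 -> 35

49 -> 34 -> 18 -> 46 -> 29 -> 20 -> 35 -> None


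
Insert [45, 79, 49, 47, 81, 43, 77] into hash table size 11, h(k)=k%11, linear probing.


Insert 45: h=1 -> slot 1
Insert 79: h=2 -> slot 2
Insert 49: h=5 -> slot 5
Insert 47: h=3 -> slot 3
Insert 81: h=4 -> slot 4
Insert 43: h=10 -> slot 10
Insert 77: h=0 -> slot 0

Table: [77, 45, 79, 47, 81, 49, None, None, None, None, 43]


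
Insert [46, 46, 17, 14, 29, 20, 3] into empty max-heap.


Insert 46: [46]
Insert 46: [46, 46]
Insert 17: [46, 46, 17]
Insert 14: [46, 46, 17, 14]
Insert 29: [46, 46, 17, 14, 29]
Insert 20: [46, 46, 20, 14, 29, 17]
Insert 3: [46, 46, 20, 14, 29, 17, 3]

Final heap: [46, 46, 20, 14, 29, 17, 3]


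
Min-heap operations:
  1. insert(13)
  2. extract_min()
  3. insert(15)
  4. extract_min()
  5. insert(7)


insert(13) -> [13]
extract_min()->13, []
insert(15) -> [15]
extract_min()->15, []
insert(7) -> [7]

Final heap: [7]


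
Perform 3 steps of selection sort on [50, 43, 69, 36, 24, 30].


Initial: [50, 43, 69, 36, 24, 30]
Step 1: min=24 at 4
  Swap: [24, 43, 69, 36, 50, 30]
Step 2: min=30 at 5
  Swap: [24, 30, 69, 36, 50, 43]
Step 3: min=36 at 3
  Swap: [24, 30, 36, 69, 50, 43]

After 3 steps: [24, 30, 36, 69, 50, 43]


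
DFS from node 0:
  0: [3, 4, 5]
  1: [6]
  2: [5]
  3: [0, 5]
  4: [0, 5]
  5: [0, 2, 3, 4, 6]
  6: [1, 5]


Visit 0, push [5, 4, 3]
Visit 3, push [5]
Visit 5, push [6, 4, 2]
Visit 2, push []
Visit 4, push []
Visit 6, push [1]
Visit 1, push []

DFS order: [0, 3, 5, 2, 4, 6, 1]


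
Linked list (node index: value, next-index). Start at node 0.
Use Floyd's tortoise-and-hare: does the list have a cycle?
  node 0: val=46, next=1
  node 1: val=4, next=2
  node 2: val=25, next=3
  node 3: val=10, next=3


Floyd's tortoise (slow, +1) and hare (fast, +2):
  init: slow=0, fast=0
  step 1: slow=1, fast=2
  step 2: slow=2, fast=3
  step 3: slow=3, fast=3
  slow == fast at node 3: cycle detected

Cycle: yes


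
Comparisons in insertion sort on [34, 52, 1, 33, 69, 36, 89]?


Algorithm: insertion sort
Input: [34, 52, 1, 33, 69, 36, 89]
Sorted: [1, 33, 34, 36, 52, 69, 89]

11


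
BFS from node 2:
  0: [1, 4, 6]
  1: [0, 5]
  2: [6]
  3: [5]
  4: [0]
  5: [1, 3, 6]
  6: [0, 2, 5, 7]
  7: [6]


Visit 2, enqueue [6]
Visit 6, enqueue [0, 5, 7]
Visit 0, enqueue [1, 4]
Visit 5, enqueue [3]
Visit 7, enqueue []
Visit 1, enqueue []
Visit 4, enqueue []
Visit 3, enqueue []

BFS order: [2, 6, 0, 5, 7, 1, 4, 3]


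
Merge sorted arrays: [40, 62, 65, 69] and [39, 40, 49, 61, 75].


Take 39 from B
Take 40 from A
Take 40 from B
Take 49 from B
Take 61 from B
Take 62 from A
Take 65 from A
Take 69 from A

Merged: [39, 40, 40, 49, 61, 62, 65, 69, 75]


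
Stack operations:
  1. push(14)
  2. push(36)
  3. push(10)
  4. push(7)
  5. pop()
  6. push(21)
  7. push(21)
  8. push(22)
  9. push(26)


push(14) -> [14]
push(36) -> [14, 36]
push(10) -> [14, 36, 10]
push(7) -> [14, 36, 10, 7]
pop()->7, [14, 36, 10]
push(21) -> [14, 36, 10, 21]
push(21) -> [14, 36, 10, 21, 21]
push(22) -> [14, 36, 10, 21, 21, 22]
push(26) -> [14, 36, 10, 21, 21, 22, 26]

Final stack: [14, 36, 10, 21, 21, 22, 26]


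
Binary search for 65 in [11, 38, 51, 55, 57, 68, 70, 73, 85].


Step 1: lo=0, hi=8, mid=4, val=57
Step 2: lo=5, hi=8, mid=6, val=70
Step 3: lo=5, hi=5, mid=5, val=68

Not found


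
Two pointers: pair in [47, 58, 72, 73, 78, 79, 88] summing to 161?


lo=0(47)+hi=6(88)=135
lo=1(58)+hi=6(88)=146
lo=2(72)+hi=6(88)=160
lo=3(73)+hi=6(88)=161

Yes: 73+88=161


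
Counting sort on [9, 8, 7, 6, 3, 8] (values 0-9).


Input: [9, 8, 7, 6, 3, 8]
Counts: [0, 0, 0, 1, 0, 0, 1, 1, 2, 1]

Sorted: [3, 6, 7, 8, 8, 9]


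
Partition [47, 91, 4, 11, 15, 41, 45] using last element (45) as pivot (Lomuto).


Pivot: 45
  4 <= 45: swap -> [4, 91, 47, 11, 15, 41, 45]
  11 <= 45: swap -> [4, 11, 47, 91, 15, 41, 45]
  15 <= 45: swap -> [4, 11, 15, 91, 47, 41, 45]
  41 <= 45: swap -> [4, 11, 15, 41, 47, 91, 45]
Place pivot at 4: [4, 11, 15, 41, 45, 91, 47]

Partitioned: [4, 11, 15, 41, 45, 91, 47]


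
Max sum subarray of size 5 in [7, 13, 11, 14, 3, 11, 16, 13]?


[0:5]: 48
[1:6]: 52
[2:7]: 55
[3:8]: 57

Max: 57 at [3:8]


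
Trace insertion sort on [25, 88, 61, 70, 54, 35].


Initial: [25, 88, 61, 70, 54, 35]
Insert 88: [25, 88, 61, 70, 54, 35]
Insert 61: [25, 61, 88, 70, 54, 35]
Insert 70: [25, 61, 70, 88, 54, 35]
Insert 54: [25, 54, 61, 70, 88, 35]
Insert 35: [25, 35, 54, 61, 70, 88]

Sorted: [25, 35, 54, 61, 70, 88]


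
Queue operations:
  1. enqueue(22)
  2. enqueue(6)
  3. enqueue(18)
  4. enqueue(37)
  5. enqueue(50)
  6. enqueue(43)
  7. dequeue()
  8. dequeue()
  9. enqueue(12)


enqueue(22) -> [22]
enqueue(6) -> [22, 6]
enqueue(18) -> [22, 6, 18]
enqueue(37) -> [22, 6, 18, 37]
enqueue(50) -> [22, 6, 18, 37, 50]
enqueue(43) -> [22, 6, 18, 37, 50, 43]
dequeue()->22, [6, 18, 37, 50, 43]
dequeue()->6, [18, 37, 50, 43]
enqueue(12) -> [18, 37, 50, 43, 12]

Final queue: [18, 37, 50, 43, 12]


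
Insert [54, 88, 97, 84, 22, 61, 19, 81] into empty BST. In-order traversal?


Insert 54: root
Insert 88: R from 54
Insert 97: R from 54 -> R from 88
Insert 84: R from 54 -> L from 88
Insert 22: L from 54
Insert 61: R from 54 -> L from 88 -> L from 84
Insert 19: L from 54 -> L from 22
Insert 81: R from 54 -> L from 88 -> L from 84 -> R from 61

In-order: [19, 22, 54, 61, 81, 84, 88, 97]


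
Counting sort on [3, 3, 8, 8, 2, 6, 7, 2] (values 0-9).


Input: [3, 3, 8, 8, 2, 6, 7, 2]
Counts: [0, 0, 2, 2, 0, 0, 1, 1, 2, 0]

Sorted: [2, 2, 3, 3, 6, 7, 8, 8]


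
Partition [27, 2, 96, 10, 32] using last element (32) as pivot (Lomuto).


Pivot: 32
  27 <= 32: advance i (no swap)
  2 <= 32: advance i (no swap)
  10 <= 32: swap -> [27, 2, 10, 96, 32]
Place pivot at 3: [27, 2, 10, 32, 96]

Partitioned: [27, 2, 10, 32, 96]


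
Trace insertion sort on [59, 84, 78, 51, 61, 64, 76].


Initial: [59, 84, 78, 51, 61, 64, 76]
Insert 84: [59, 84, 78, 51, 61, 64, 76]
Insert 78: [59, 78, 84, 51, 61, 64, 76]
Insert 51: [51, 59, 78, 84, 61, 64, 76]
Insert 61: [51, 59, 61, 78, 84, 64, 76]
Insert 64: [51, 59, 61, 64, 78, 84, 76]
Insert 76: [51, 59, 61, 64, 76, 78, 84]

Sorted: [51, 59, 61, 64, 76, 78, 84]


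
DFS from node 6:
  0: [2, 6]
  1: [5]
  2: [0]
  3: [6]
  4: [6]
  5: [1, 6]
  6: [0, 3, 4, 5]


Visit 6, push [5, 4, 3, 0]
Visit 0, push [2]
Visit 2, push []
Visit 3, push []
Visit 4, push []
Visit 5, push [1]
Visit 1, push []

DFS order: [6, 0, 2, 3, 4, 5, 1]


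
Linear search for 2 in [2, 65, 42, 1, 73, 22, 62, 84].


i=0: 2==2 found!

Found at 0, 1 comps


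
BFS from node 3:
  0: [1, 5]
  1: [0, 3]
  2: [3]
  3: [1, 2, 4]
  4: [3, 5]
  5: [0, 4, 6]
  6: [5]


Visit 3, enqueue [1, 2, 4]
Visit 1, enqueue [0]
Visit 2, enqueue []
Visit 4, enqueue [5]
Visit 0, enqueue []
Visit 5, enqueue [6]
Visit 6, enqueue []

BFS order: [3, 1, 2, 4, 0, 5, 6]


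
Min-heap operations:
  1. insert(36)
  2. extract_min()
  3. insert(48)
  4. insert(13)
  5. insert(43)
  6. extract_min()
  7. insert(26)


insert(36) -> [36]
extract_min()->36, []
insert(48) -> [48]
insert(13) -> [13, 48]
insert(43) -> [13, 48, 43]
extract_min()->13, [43, 48]
insert(26) -> [26, 48, 43]

Final heap: [26, 48, 43]


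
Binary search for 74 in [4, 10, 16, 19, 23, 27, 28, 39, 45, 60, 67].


Step 1: lo=0, hi=10, mid=5, val=27
Step 2: lo=6, hi=10, mid=8, val=45
Step 3: lo=9, hi=10, mid=9, val=60
Step 4: lo=10, hi=10, mid=10, val=67

Not found


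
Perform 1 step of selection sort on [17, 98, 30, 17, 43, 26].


Initial: [17, 98, 30, 17, 43, 26]
Step 1: min=17 at 0
  Swap: [17, 98, 30, 17, 43, 26]

After 1 step: [17, 98, 30, 17, 43, 26]


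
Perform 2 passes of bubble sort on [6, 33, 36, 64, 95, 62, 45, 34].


Initial: [6, 33, 36, 64, 95, 62, 45, 34]
Pass 1: [6, 33, 36, 64, 62, 45, 34, 95] (3 swaps)
Pass 2: [6, 33, 36, 62, 45, 34, 64, 95] (3 swaps)

After 2 passes: [6, 33, 36, 62, 45, 34, 64, 95]


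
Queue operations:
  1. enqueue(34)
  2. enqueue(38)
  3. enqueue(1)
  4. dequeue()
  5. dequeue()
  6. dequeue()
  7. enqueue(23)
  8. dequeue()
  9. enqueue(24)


enqueue(34) -> [34]
enqueue(38) -> [34, 38]
enqueue(1) -> [34, 38, 1]
dequeue()->34, [38, 1]
dequeue()->38, [1]
dequeue()->1, []
enqueue(23) -> [23]
dequeue()->23, []
enqueue(24) -> [24]

Final queue: [24]


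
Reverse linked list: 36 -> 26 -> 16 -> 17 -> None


Step 1: curr=36, set curr.next=prev(None) | reversed so far: 36
Step 2: curr=26, set curr.next=prev(36) | reversed so far: 26 -> 36
Step 3: curr=16, set curr.next=prev(26) | reversed so far: 16 -> 26 -> 36
Step 4: curr=17, set curr.next=prev(16) | reversed so far: 17 -> 16 -> 26 -> 36

17 -> 16 -> 26 -> 36 -> None


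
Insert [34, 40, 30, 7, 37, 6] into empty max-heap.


Insert 34: [34]
Insert 40: [40, 34]
Insert 30: [40, 34, 30]
Insert 7: [40, 34, 30, 7]
Insert 37: [40, 37, 30, 7, 34]
Insert 6: [40, 37, 30, 7, 34, 6]

Final heap: [40, 37, 30, 7, 34, 6]


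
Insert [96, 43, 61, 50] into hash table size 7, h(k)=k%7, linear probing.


Insert 96: h=5 -> slot 5
Insert 43: h=1 -> slot 1
Insert 61: h=5, 1 probes -> slot 6
Insert 50: h=1, 1 probes -> slot 2

Table: [None, 43, 50, None, None, 96, 61]


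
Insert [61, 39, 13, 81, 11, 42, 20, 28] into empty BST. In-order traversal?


Insert 61: root
Insert 39: L from 61
Insert 13: L from 61 -> L from 39
Insert 81: R from 61
Insert 11: L from 61 -> L from 39 -> L from 13
Insert 42: L from 61 -> R from 39
Insert 20: L from 61 -> L from 39 -> R from 13
Insert 28: L from 61 -> L from 39 -> R from 13 -> R from 20

In-order: [11, 13, 20, 28, 39, 42, 61, 81]


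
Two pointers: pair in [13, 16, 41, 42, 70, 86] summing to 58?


lo=0(13)+hi=5(86)=99
lo=0(13)+hi=4(70)=83
lo=0(13)+hi=3(42)=55
lo=1(16)+hi=3(42)=58

Yes: 16+42=58


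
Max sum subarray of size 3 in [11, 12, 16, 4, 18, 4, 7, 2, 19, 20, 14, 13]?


[0:3]: 39
[1:4]: 32
[2:5]: 38
[3:6]: 26
[4:7]: 29
[5:8]: 13
[6:9]: 28
[7:10]: 41
[8:11]: 53
[9:12]: 47

Max: 53 at [8:11]


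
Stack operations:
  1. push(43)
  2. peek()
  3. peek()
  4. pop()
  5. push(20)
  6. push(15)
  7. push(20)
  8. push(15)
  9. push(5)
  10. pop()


push(43) -> [43]
peek()->43
peek()->43
pop()->43, []
push(20) -> [20]
push(15) -> [20, 15]
push(20) -> [20, 15, 20]
push(15) -> [20, 15, 20, 15]
push(5) -> [20, 15, 20, 15, 5]
pop()->5, [20, 15, 20, 15]

Final stack: [20, 15, 20, 15]


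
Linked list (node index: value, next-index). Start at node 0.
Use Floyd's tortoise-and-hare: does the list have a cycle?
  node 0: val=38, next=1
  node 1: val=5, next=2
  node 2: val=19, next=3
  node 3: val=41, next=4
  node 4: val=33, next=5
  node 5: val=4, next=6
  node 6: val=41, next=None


Floyd's tortoise (slow, +1) and hare (fast, +2):
  init: slow=0, fast=0
  step 1: slow=1, fast=2
  step 2: slow=2, fast=4
  step 3: slow=3, fast=6
  step 4: fast -> None, no cycle

Cycle: no


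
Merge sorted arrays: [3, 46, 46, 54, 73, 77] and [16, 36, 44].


Take 3 from A
Take 16 from B
Take 36 from B
Take 44 from B

Merged: [3, 16, 36, 44, 46, 46, 54, 73, 77]


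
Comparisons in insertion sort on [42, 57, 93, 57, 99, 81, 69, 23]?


Algorithm: insertion sort
Input: [42, 57, 93, 57, 99, 81, 69, 23]
Sorted: [23, 42, 57, 57, 69, 81, 93, 99]

19


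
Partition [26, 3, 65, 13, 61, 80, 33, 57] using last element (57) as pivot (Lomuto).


Pivot: 57
  26 <= 57: advance i (no swap)
  3 <= 57: advance i (no swap)
  13 <= 57: swap -> [26, 3, 13, 65, 61, 80, 33, 57]
  33 <= 57: swap -> [26, 3, 13, 33, 61, 80, 65, 57]
Place pivot at 4: [26, 3, 13, 33, 57, 80, 65, 61]

Partitioned: [26, 3, 13, 33, 57, 80, 65, 61]


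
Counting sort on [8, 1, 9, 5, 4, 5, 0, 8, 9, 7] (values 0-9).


Input: [8, 1, 9, 5, 4, 5, 0, 8, 9, 7]
Counts: [1, 1, 0, 0, 1, 2, 0, 1, 2, 2]

Sorted: [0, 1, 4, 5, 5, 7, 8, 8, 9, 9]


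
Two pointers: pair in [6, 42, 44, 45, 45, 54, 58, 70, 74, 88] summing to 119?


lo=0(6)+hi=9(88)=94
lo=1(42)+hi=9(88)=130
lo=1(42)+hi=8(74)=116
lo=2(44)+hi=8(74)=118
lo=3(45)+hi=8(74)=119

Yes: 45+74=119


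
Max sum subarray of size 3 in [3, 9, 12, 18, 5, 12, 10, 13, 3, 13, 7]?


[0:3]: 24
[1:4]: 39
[2:5]: 35
[3:6]: 35
[4:7]: 27
[5:8]: 35
[6:9]: 26
[7:10]: 29
[8:11]: 23

Max: 39 at [1:4]


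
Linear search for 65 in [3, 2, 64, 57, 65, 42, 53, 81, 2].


i=0: 3!=65
i=1: 2!=65
i=2: 64!=65
i=3: 57!=65
i=4: 65==65 found!

Found at 4, 5 comps


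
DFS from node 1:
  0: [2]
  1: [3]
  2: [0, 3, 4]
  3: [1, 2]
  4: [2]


Visit 1, push [3]
Visit 3, push [2]
Visit 2, push [4, 0]
Visit 0, push []
Visit 4, push []

DFS order: [1, 3, 2, 0, 4]


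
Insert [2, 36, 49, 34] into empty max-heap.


Insert 2: [2]
Insert 36: [36, 2]
Insert 49: [49, 2, 36]
Insert 34: [49, 34, 36, 2]

Final heap: [49, 34, 36, 2]


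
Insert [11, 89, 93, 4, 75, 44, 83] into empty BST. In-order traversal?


Insert 11: root
Insert 89: R from 11
Insert 93: R from 11 -> R from 89
Insert 4: L from 11
Insert 75: R from 11 -> L from 89
Insert 44: R from 11 -> L from 89 -> L from 75
Insert 83: R from 11 -> L from 89 -> R from 75

In-order: [4, 11, 44, 75, 83, 89, 93]


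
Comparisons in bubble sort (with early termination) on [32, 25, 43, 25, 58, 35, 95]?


Algorithm: bubble sort (with early termination)
Input: [32, 25, 43, 25, 58, 35, 95]
Sorted: [25, 25, 32, 35, 43, 58, 95]

15


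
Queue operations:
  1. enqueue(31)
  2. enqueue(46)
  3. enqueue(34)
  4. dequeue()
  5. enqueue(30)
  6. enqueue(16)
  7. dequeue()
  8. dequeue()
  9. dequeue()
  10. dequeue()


enqueue(31) -> [31]
enqueue(46) -> [31, 46]
enqueue(34) -> [31, 46, 34]
dequeue()->31, [46, 34]
enqueue(30) -> [46, 34, 30]
enqueue(16) -> [46, 34, 30, 16]
dequeue()->46, [34, 30, 16]
dequeue()->34, [30, 16]
dequeue()->30, [16]
dequeue()->16, []

Final queue: []


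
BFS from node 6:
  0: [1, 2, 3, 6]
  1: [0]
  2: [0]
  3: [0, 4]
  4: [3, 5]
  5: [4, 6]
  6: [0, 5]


Visit 6, enqueue [0, 5]
Visit 0, enqueue [1, 2, 3]
Visit 5, enqueue [4]
Visit 1, enqueue []
Visit 2, enqueue []
Visit 3, enqueue []
Visit 4, enqueue []

BFS order: [6, 0, 5, 1, 2, 3, 4]


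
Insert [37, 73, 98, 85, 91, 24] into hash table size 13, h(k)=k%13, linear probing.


Insert 37: h=11 -> slot 11
Insert 73: h=8 -> slot 8
Insert 98: h=7 -> slot 7
Insert 85: h=7, 2 probes -> slot 9
Insert 91: h=0 -> slot 0
Insert 24: h=11, 1 probes -> slot 12

Table: [91, None, None, None, None, None, None, 98, 73, 85, None, 37, 24]


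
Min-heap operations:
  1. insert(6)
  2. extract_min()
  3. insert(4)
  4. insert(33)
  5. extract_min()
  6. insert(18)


insert(6) -> [6]
extract_min()->6, []
insert(4) -> [4]
insert(33) -> [4, 33]
extract_min()->4, [33]
insert(18) -> [18, 33]

Final heap: [18, 33]


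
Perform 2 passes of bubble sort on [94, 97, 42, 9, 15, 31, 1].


Initial: [94, 97, 42, 9, 15, 31, 1]
Pass 1: [94, 42, 9, 15, 31, 1, 97] (5 swaps)
Pass 2: [42, 9, 15, 31, 1, 94, 97] (5 swaps)

After 2 passes: [42, 9, 15, 31, 1, 94, 97]


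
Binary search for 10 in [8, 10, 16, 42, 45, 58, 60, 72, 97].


Step 1: lo=0, hi=8, mid=4, val=45
Step 2: lo=0, hi=3, mid=1, val=10

Found at index 1


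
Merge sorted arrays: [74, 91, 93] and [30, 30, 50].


Take 30 from B
Take 30 from B
Take 50 from B

Merged: [30, 30, 50, 74, 91, 93]


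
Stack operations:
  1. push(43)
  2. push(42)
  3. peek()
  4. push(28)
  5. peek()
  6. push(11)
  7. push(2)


push(43) -> [43]
push(42) -> [43, 42]
peek()->42
push(28) -> [43, 42, 28]
peek()->28
push(11) -> [43, 42, 28, 11]
push(2) -> [43, 42, 28, 11, 2]

Final stack: [43, 42, 28, 11, 2]


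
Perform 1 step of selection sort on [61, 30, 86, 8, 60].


Initial: [61, 30, 86, 8, 60]
Step 1: min=8 at 3
  Swap: [8, 30, 86, 61, 60]

After 1 step: [8, 30, 86, 61, 60]


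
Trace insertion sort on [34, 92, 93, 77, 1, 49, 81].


Initial: [34, 92, 93, 77, 1, 49, 81]
Insert 92: [34, 92, 93, 77, 1, 49, 81]
Insert 93: [34, 92, 93, 77, 1, 49, 81]
Insert 77: [34, 77, 92, 93, 1, 49, 81]
Insert 1: [1, 34, 77, 92, 93, 49, 81]
Insert 49: [1, 34, 49, 77, 92, 93, 81]
Insert 81: [1, 34, 49, 77, 81, 92, 93]

Sorted: [1, 34, 49, 77, 81, 92, 93]


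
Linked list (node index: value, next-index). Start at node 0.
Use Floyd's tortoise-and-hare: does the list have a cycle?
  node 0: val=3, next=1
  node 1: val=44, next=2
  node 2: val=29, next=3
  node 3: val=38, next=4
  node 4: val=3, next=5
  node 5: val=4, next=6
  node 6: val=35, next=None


Floyd's tortoise (slow, +1) and hare (fast, +2):
  init: slow=0, fast=0
  step 1: slow=1, fast=2
  step 2: slow=2, fast=4
  step 3: slow=3, fast=6
  step 4: fast -> None, no cycle

Cycle: no


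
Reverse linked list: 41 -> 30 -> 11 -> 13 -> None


Step 1: curr=41, set curr.next=prev(None) | reversed so far: 41
Step 2: curr=30, set curr.next=prev(41) | reversed so far: 30 -> 41
Step 3: curr=11, set curr.next=prev(30) | reversed so far: 11 -> 30 -> 41
Step 4: curr=13, set curr.next=prev(11) | reversed so far: 13 -> 11 -> 30 -> 41

13 -> 11 -> 30 -> 41 -> None


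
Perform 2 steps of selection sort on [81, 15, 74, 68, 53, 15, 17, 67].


Initial: [81, 15, 74, 68, 53, 15, 17, 67]
Step 1: min=15 at 1
  Swap: [15, 81, 74, 68, 53, 15, 17, 67]
Step 2: min=15 at 5
  Swap: [15, 15, 74, 68, 53, 81, 17, 67]

After 2 steps: [15, 15, 74, 68, 53, 81, 17, 67]


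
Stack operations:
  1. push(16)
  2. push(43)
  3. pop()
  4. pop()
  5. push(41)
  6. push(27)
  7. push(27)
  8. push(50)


push(16) -> [16]
push(43) -> [16, 43]
pop()->43, [16]
pop()->16, []
push(41) -> [41]
push(27) -> [41, 27]
push(27) -> [41, 27, 27]
push(50) -> [41, 27, 27, 50]

Final stack: [41, 27, 27, 50]


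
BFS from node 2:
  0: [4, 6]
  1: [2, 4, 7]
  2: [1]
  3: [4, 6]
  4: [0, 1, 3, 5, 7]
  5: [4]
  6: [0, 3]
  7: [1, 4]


Visit 2, enqueue [1]
Visit 1, enqueue [4, 7]
Visit 4, enqueue [0, 3, 5]
Visit 7, enqueue []
Visit 0, enqueue [6]
Visit 3, enqueue []
Visit 5, enqueue []
Visit 6, enqueue []

BFS order: [2, 1, 4, 7, 0, 3, 5, 6]


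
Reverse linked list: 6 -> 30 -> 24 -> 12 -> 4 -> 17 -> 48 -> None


Step 1: curr=6, set curr.next=prev(None) | reversed so far: 6
Step 2: curr=30, set curr.next=prev(6) | reversed so far: 30 -> 6
Step 3: curr=24, set curr.next=prev(30) | reversed so far: 24 -> 30 -> 6
Step 4: curr=12, set curr.next=prev(24) | reversed so far: 12 -> 24 -> 30 -> 6
Step 5: curr=4, set curr.next=prev(12) | reversed so far: 4 -> 12 -> 24 -> 30 -> 6
Step 6: curr=17, set curr.next=prev(4) | reversed so far: 17 -> 4 -> 12 -> 24 -> 30 -> 6
Step 7: curr=48, set curr.next=prev(17) | reversed so far: 48 -> 17 -> 4 -> 12 -> 24 -> 30 -> 6

48 -> 17 -> 4 -> 12 -> 24 -> 30 -> 6 -> None


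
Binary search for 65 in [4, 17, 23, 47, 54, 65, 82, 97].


Step 1: lo=0, hi=7, mid=3, val=47
Step 2: lo=4, hi=7, mid=5, val=65

Found at index 5


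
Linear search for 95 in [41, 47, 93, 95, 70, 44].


i=0: 41!=95
i=1: 47!=95
i=2: 93!=95
i=3: 95==95 found!

Found at 3, 4 comps


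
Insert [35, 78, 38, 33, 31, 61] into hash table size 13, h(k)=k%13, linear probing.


Insert 35: h=9 -> slot 9
Insert 78: h=0 -> slot 0
Insert 38: h=12 -> slot 12
Insert 33: h=7 -> slot 7
Insert 31: h=5 -> slot 5
Insert 61: h=9, 1 probes -> slot 10

Table: [78, None, None, None, None, 31, None, 33, None, 35, 61, None, 38]


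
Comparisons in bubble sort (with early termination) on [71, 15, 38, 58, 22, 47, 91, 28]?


Algorithm: bubble sort (with early termination)
Input: [71, 15, 38, 58, 22, 47, 91, 28]
Sorted: [15, 22, 28, 38, 47, 58, 71, 91]

27


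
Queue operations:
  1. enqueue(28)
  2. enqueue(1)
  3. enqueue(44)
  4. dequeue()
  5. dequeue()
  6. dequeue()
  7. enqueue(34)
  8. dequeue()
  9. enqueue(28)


enqueue(28) -> [28]
enqueue(1) -> [28, 1]
enqueue(44) -> [28, 1, 44]
dequeue()->28, [1, 44]
dequeue()->1, [44]
dequeue()->44, []
enqueue(34) -> [34]
dequeue()->34, []
enqueue(28) -> [28]

Final queue: [28]


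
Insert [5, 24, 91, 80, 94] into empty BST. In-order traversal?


Insert 5: root
Insert 24: R from 5
Insert 91: R from 5 -> R from 24
Insert 80: R from 5 -> R from 24 -> L from 91
Insert 94: R from 5 -> R from 24 -> R from 91

In-order: [5, 24, 80, 91, 94]


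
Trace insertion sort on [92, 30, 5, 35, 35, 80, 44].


Initial: [92, 30, 5, 35, 35, 80, 44]
Insert 30: [30, 92, 5, 35, 35, 80, 44]
Insert 5: [5, 30, 92, 35, 35, 80, 44]
Insert 35: [5, 30, 35, 92, 35, 80, 44]
Insert 35: [5, 30, 35, 35, 92, 80, 44]
Insert 80: [5, 30, 35, 35, 80, 92, 44]
Insert 44: [5, 30, 35, 35, 44, 80, 92]

Sorted: [5, 30, 35, 35, 44, 80, 92]


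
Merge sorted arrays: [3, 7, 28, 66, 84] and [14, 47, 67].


Take 3 from A
Take 7 from A
Take 14 from B
Take 28 from A
Take 47 from B
Take 66 from A
Take 67 from B

Merged: [3, 7, 14, 28, 47, 66, 67, 84]


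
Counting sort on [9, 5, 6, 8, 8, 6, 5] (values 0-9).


Input: [9, 5, 6, 8, 8, 6, 5]
Counts: [0, 0, 0, 0, 0, 2, 2, 0, 2, 1]

Sorted: [5, 5, 6, 6, 8, 8, 9]


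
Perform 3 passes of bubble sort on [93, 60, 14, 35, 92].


Initial: [93, 60, 14, 35, 92]
Pass 1: [60, 14, 35, 92, 93] (4 swaps)
Pass 2: [14, 35, 60, 92, 93] (2 swaps)
Pass 3: [14, 35, 60, 92, 93] (0 swaps)

After 3 passes: [14, 35, 60, 92, 93]


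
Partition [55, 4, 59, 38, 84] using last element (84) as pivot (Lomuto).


Pivot: 84
  55 <= 84: advance i (no swap)
  4 <= 84: advance i (no swap)
  59 <= 84: advance i (no swap)
  38 <= 84: advance i (no swap)
Place pivot at 4: [55, 4, 59, 38, 84]

Partitioned: [55, 4, 59, 38, 84]


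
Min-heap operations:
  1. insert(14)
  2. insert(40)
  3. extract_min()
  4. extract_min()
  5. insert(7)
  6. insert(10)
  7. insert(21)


insert(14) -> [14]
insert(40) -> [14, 40]
extract_min()->14, [40]
extract_min()->40, []
insert(7) -> [7]
insert(10) -> [7, 10]
insert(21) -> [7, 10, 21]

Final heap: [7, 10, 21]


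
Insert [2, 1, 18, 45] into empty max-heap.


Insert 2: [2]
Insert 1: [2, 1]
Insert 18: [18, 1, 2]
Insert 45: [45, 18, 2, 1]

Final heap: [45, 18, 2, 1]


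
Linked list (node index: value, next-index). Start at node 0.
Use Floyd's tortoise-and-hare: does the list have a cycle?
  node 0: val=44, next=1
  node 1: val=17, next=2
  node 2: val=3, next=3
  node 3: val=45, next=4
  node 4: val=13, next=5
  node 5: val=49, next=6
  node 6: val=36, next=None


Floyd's tortoise (slow, +1) and hare (fast, +2):
  init: slow=0, fast=0
  step 1: slow=1, fast=2
  step 2: slow=2, fast=4
  step 3: slow=3, fast=6
  step 4: fast -> None, no cycle

Cycle: no


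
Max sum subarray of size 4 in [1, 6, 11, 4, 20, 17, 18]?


[0:4]: 22
[1:5]: 41
[2:6]: 52
[3:7]: 59

Max: 59 at [3:7]


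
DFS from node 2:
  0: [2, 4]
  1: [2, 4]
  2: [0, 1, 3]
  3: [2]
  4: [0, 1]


Visit 2, push [3, 1, 0]
Visit 0, push [4]
Visit 4, push [1]
Visit 1, push []
Visit 3, push []

DFS order: [2, 0, 4, 1, 3]


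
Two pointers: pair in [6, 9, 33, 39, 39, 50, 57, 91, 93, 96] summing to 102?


lo=0(6)+hi=9(96)=102

Yes: 6+96=102


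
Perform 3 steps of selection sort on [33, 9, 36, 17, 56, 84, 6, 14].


Initial: [33, 9, 36, 17, 56, 84, 6, 14]
Step 1: min=6 at 6
  Swap: [6, 9, 36, 17, 56, 84, 33, 14]
Step 2: min=9 at 1
  Swap: [6, 9, 36, 17, 56, 84, 33, 14]
Step 3: min=14 at 7
  Swap: [6, 9, 14, 17, 56, 84, 33, 36]

After 3 steps: [6, 9, 14, 17, 56, 84, 33, 36]


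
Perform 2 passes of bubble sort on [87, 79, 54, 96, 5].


Initial: [87, 79, 54, 96, 5]
Pass 1: [79, 54, 87, 5, 96] (3 swaps)
Pass 2: [54, 79, 5, 87, 96] (2 swaps)

After 2 passes: [54, 79, 5, 87, 96]


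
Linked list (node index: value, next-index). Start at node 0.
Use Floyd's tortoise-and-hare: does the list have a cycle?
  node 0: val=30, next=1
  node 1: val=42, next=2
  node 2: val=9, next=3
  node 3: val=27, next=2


Floyd's tortoise (slow, +1) and hare (fast, +2):
  init: slow=0, fast=0
  step 1: slow=1, fast=2
  step 2: slow=2, fast=2
  slow == fast at node 2: cycle detected

Cycle: yes


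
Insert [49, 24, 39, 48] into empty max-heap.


Insert 49: [49]
Insert 24: [49, 24]
Insert 39: [49, 24, 39]
Insert 48: [49, 48, 39, 24]

Final heap: [49, 48, 39, 24]


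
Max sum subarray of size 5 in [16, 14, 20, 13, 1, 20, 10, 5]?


[0:5]: 64
[1:6]: 68
[2:7]: 64
[3:8]: 49

Max: 68 at [1:6]


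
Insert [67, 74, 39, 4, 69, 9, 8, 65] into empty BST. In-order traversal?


Insert 67: root
Insert 74: R from 67
Insert 39: L from 67
Insert 4: L from 67 -> L from 39
Insert 69: R from 67 -> L from 74
Insert 9: L from 67 -> L from 39 -> R from 4
Insert 8: L from 67 -> L from 39 -> R from 4 -> L from 9
Insert 65: L from 67 -> R from 39

In-order: [4, 8, 9, 39, 65, 67, 69, 74]


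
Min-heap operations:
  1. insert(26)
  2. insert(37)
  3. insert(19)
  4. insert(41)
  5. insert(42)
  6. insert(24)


insert(26) -> [26]
insert(37) -> [26, 37]
insert(19) -> [19, 37, 26]
insert(41) -> [19, 37, 26, 41]
insert(42) -> [19, 37, 26, 41, 42]
insert(24) -> [19, 37, 24, 41, 42, 26]

Final heap: [19, 37, 24, 41, 42, 26]


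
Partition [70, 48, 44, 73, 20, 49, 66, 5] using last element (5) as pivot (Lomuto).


Pivot: 5
Place pivot at 0: [5, 48, 44, 73, 20, 49, 66, 70]

Partitioned: [5, 48, 44, 73, 20, 49, 66, 70]


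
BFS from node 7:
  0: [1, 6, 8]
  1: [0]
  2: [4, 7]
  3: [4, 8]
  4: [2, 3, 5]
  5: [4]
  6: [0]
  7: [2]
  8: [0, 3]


Visit 7, enqueue [2]
Visit 2, enqueue [4]
Visit 4, enqueue [3, 5]
Visit 3, enqueue [8]
Visit 5, enqueue []
Visit 8, enqueue [0]
Visit 0, enqueue [1, 6]
Visit 1, enqueue []
Visit 6, enqueue []

BFS order: [7, 2, 4, 3, 5, 8, 0, 1, 6]


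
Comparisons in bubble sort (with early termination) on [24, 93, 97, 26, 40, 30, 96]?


Algorithm: bubble sort (with early termination)
Input: [24, 93, 97, 26, 40, 30, 96]
Sorted: [24, 26, 30, 40, 93, 96, 97]

18


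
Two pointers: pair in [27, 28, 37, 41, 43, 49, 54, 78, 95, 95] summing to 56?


lo=0(27)+hi=9(95)=122
lo=0(27)+hi=8(95)=122
lo=0(27)+hi=7(78)=105
lo=0(27)+hi=6(54)=81
lo=0(27)+hi=5(49)=76
lo=0(27)+hi=4(43)=70
lo=0(27)+hi=3(41)=68
lo=0(27)+hi=2(37)=64
lo=0(27)+hi=1(28)=55

No pair found


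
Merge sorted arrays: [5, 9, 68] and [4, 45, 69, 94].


Take 4 from B
Take 5 from A
Take 9 from A
Take 45 from B
Take 68 from A

Merged: [4, 5, 9, 45, 68, 69, 94]


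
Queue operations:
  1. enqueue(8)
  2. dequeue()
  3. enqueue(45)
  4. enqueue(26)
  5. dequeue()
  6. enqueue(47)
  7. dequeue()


enqueue(8) -> [8]
dequeue()->8, []
enqueue(45) -> [45]
enqueue(26) -> [45, 26]
dequeue()->45, [26]
enqueue(47) -> [26, 47]
dequeue()->26, [47]

Final queue: [47]


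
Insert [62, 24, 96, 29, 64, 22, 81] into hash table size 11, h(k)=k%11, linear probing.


Insert 62: h=7 -> slot 7
Insert 24: h=2 -> slot 2
Insert 96: h=8 -> slot 8
Insert 29: h=7, 2 probes -> slot 9
Insert 64: h=9, 1 probes -> slot 10
Insert 22: h=0 -> slot 0
Insert 81: h=4 -> slot 4

Table: [22, None, 24, None, 81, None, None, 62, 96, 29, 64]


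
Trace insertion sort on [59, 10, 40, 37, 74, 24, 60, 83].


Initial: [59, 10, 40, 37, 74, 24, 60, 83]
Insert 10: [10, 59, 40, 37, 74, 24, 60, 83]
Insert 40: [10, 40, 59, 37, 74, 24, 60, 83]
Insert 37: [10, 37, 40, 59, 74, 24, 60, 83]
Insert 74: [10, 37, 40, 59, 74, 24, 60, 83]
Insert 24: [10, 24, 37, 40, 59, 74, 60, 83]
Insert 60: [10, 24, 37, 40, 59, 60, 74, 83]
Insert 83: [10, 24, 37, 40, 59, 60, 74, 83]

Sorted: [10, 24, 37, 40, 59, 60, 74, 83]


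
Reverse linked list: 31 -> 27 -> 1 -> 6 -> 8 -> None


Step 1: curr=31, set curr.next=prev(None) | reversed so far: 31
Step 2: curr=27, set curr.next=prev(31) | reversed so far: 27 -> 31
Step 3: curr=1, set curr.next=prev(27) | reversed so far: 1 -> 27 -> 31
Step 4: curr=6, set curr.next=prev(1) | reversed so far: 6 -> 1 -> 27 -> 31
Step 5: curr=8, set curr.next=prev(6) | reversed so far: 8 -> 6 -> 1 -> 27 -> 31

8 -> 6 -> 1 -> 27 -> 31 -> None


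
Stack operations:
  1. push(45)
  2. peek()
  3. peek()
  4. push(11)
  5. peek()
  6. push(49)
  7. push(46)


push(45) -> [45]
peek()->45
peek()->45
push(11) -> [45, 11]
peek()->11
push(49) -> [45, 11, 49]
push(46) -> [45, 11, 49, 46]

Final stack: [45, 11, 49, 46]


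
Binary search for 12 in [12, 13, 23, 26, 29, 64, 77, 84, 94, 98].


Step 1: lo=0, hi=9, mid=4, val=29
Step 2: lo=0, hi=3, mid=1, val=13
Step 3: lo=0, hi=0, mid=0, val=12

Found at index 0


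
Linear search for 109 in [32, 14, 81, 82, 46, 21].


i=0: 32!=109
i=1: 14!=109
i=2: 81!=109
i=3: 82!=109
i=4: 46!=109
i=5: 21!=109

Not found, 6 comps


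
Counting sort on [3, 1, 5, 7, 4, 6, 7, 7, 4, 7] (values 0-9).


Input: [3, 1, 5, 7, 4, 6, 7, 7, 4, 7]
Counts: [0, 1, 0, 1, 2, 1, 1, 4, 0, 0]

Sorted: [1, 3, 4, 4, 5, 6, 7, 7, 7, 7]


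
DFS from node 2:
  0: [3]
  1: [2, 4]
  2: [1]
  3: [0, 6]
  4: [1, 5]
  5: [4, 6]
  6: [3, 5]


Visit 2, push [1]
Visit 1, push [4]
Visit 4, push [5]
Visit 5, push [6]
Visit 6, push [3]
Visit 3, push [0]
Visit 0, push []

DFS order: [2, 1, 4, 5, 6, 3, 0]


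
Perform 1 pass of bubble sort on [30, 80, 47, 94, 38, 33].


Initial: [30, 80, 47, 94, 38, 33]
Pass 1: [30, 47, 80, 38, 33, 94] (3 swaps)

After 1 pass: [30, 47, 80, 38, 33, 94]


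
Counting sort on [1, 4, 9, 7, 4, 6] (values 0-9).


Input: [1, 4, 9, 7, 4, 6]
Counts: [0, 1, 0, 0, 2, 0, 1, 1, 0, 1]

Sorted: [1, 4, 4, 6, 7, 9]


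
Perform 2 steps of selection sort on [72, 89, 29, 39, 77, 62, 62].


Initial: [72, 89, 29, 39, 77, 62, 62]
Step 1: min=29 at 2
  Swap: [29, 89, 72, 39, 77, 62, 62]
Step 2: min=39 at 3
  Swap: [29, 39, 72, 89, 77, 62, 62]

After 2 steps: [29, 39, 72, 89, 77, 62, 62]


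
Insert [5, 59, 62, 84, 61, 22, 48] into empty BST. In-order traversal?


Insert 5: root
Insert 59: R from 5
Insert 62: R from 5 -> R from 59
Insert 84: R from 5 -> R from 59 -> R from 62
Insert 61: R from 5 -> R from 59 -> L from 62
Insert 22: R from 5 -> L from 59
Insert 48: R from 5 -> L from 59 -> R from 22

In-order: [5, 22, 48, 59, 61, 62, 84]


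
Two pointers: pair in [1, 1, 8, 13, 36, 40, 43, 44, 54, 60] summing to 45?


lo=0(1)+hi=9(60)=61
lo=0(1)+hi=8(54)=55
lo=0(1)+hi=7(44)=45

Yes: 1+44=45


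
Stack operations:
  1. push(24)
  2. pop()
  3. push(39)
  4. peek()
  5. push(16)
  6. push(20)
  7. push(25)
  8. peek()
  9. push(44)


push(24) -> [24]
pop()->24, []
push(39) -> [39]
peek()->39
push(16) -> [39, 16]
push(20) -> [39, 16, 20]
push(25) -> [39, 16, 20, 25]
peek()->25
push(44) -> [39, 16, 20, 25, 44]

Final stack: [39, 16, 20, 25, 44]


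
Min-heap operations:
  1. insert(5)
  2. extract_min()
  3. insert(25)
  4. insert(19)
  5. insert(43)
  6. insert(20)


insert(5) -> [5]
extract_min()->5, []
insert(25) -> [25]
insert(19) -> [19, 25]
insert(43) -> [19, 25, 43]
insert(20) -> [19, 20, 43, 25]

Final heap: [19, 20, 43, 25]


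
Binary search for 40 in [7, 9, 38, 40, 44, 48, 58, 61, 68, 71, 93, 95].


Step 1: lo=0, hi=11, mid=5, val=48
Step 2: lo=0, hi=4, mid=2, val=38
Step 3: lo=3, hi=4, mid=3, val=40

Found at index 3


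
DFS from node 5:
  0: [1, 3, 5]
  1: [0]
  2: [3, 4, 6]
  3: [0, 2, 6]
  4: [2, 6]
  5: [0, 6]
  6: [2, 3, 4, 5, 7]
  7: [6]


Visit 5, push [6, 0]
Visit 0, push [3, 1]
Visit 1, push []
Visit 3, push [6, 2]
Visit 2, push [6, 4]
Visit 4, push [6]
Visit 6, push [7]
Visit 7, push []

DFS order: [5, 0, 1, 3, 2, 4, 6, 7]


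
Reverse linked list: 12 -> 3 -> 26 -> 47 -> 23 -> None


Step 1: curr=12, set curr.next=prev(None) | reversed so far: 12
Step 2: curr=3, set curr.next=prev(12) | reversed so far: 3 -> 12
Step 3: curr=26, set curr.next=prev(3) | reversed so far: 26 -> 3 -> 12
Step 4: curr=47, set curr.next=prev(26) | reversed so far: 47 -> 26 -> 3 -> 12
Step 5: curr=23, set curr.next=prev(47) | reversed so far: 23 -> 47 -> 26 -> 3 -> 12

23 -> 47 -> 26 -> 3 -> 12 -> None


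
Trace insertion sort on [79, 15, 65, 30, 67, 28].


Initial: [79, 15, 65, 30, 67, 28]
Insert 15: [15, 79, 65, 30, 67, 28]
Insert 65: [15, 65, 79, 30, 67, 28]
Insert 30: [15, 30, 65, 79, 67, 28]
Insert 67: [15, 30, 65, 67, 79, 28]
Insert 28: [15, 28, 30, 65, 67, 79]

Sorted: [15, 28, 30, 65, 67, 79]


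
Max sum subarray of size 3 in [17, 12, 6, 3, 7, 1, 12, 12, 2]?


[0:3]: 35
[1:4]: 21
[2:5]: 16
[3:6]: 11
[4:7]: 20
[5:8]: 25
[6:9]: 26

Max: 35 at [0:3]


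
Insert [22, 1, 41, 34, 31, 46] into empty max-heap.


Insert 22: [22]
Insert 1: [22, 1]
Insert 41: [41, 1, 22]
Insert 34: [41, 34, 22, 1]
Insert 31: [41, 34, 22, 1, 31]
Insert 46: [46, 34, 41, 1, 31, 22]

Final heap: [46, 34, 41, 1, 31, 22]


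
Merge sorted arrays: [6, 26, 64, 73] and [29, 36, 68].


Take 6 from A
Take 26 from A
Take 29 from B
Take 36 from B
Take 64 from A
Take 68 from B

Merged: [6, 26, 29, 36, 64, 68, 73]


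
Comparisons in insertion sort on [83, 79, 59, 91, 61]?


Algorithm: insertion sort
Input: [83, 79, 59, 91, 61]
Sorted: [59, 61, 79, 83, 91]

8


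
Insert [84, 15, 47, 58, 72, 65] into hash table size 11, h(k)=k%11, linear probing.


Insert 84: h=7 -> slot 7
Insert 15: h=4 -> slot 4
Insert 47: h=3 -> slot 3
Insert 58: h=3, 2 probes -> slot 5
Insert 72: h=6 -> slot 6
Insert 65: h=10 -> slot 10

Table: [None, None, None, 47, 15, 58, 72, 84, None, None, 65]


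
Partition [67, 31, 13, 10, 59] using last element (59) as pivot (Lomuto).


Pivot: 59
  31 <= 59: swap -> [31, 67, 13, 10, 59]
  13 <= 59: swap -> [31, 13, 67, 10, 59]
  10 <= 59: swap -> [31, 13, 10, 67, 59]
Place pivot at 3: [31, 13, 10, 59, 67]

Partitioned: [31, 13, 10, 59, 67]


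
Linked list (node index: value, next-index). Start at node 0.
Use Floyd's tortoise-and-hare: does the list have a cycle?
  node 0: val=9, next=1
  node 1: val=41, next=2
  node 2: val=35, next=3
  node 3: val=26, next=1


Floyd's tortoise (slow, +1) and hare (fast, +2):
  init: slow=0, fast=0
  step 1: slow=1, fast=2
  step 2: slow=2, fast=1
  step 3: slow=3, fast=3
  slow == fast at node 3: cycle detected

Cycle: yes


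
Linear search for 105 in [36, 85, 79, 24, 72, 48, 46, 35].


i=0: 36!=105
i=1: 85!=105
i=2: 79!=105
i=3: 24!=105
i=4: 72!=105
i=5: 48!=105
i=6: 46!=105
i=7: 35!=105

Not found, 8 comps


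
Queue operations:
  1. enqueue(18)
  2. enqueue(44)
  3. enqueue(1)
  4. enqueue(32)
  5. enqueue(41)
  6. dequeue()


enqueue(18) -> [18]
enqueue(44) -> [18, 44]
enqueue(1) -> [18, 44, 1]
enqueue(32) -> [18, 44, 1, 32]
enqueue(41) -> [18, 44, 1, 32, 41]
dequeue()->18, [44, 1, 32, 41]

Final queue: [44, 1, 32, 41]


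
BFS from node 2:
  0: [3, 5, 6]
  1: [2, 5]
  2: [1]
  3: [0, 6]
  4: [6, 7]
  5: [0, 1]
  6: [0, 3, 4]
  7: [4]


Visit 2, enqueue [1]
Visit 1, enqueue [5]
Visit 5, enqueue [0]
Visit 0, enqueue [3, 6]
Visit 3, enqueue []
Visit 6, enqueue [4]
Visit 4, enqueue [7]
Visit 7, enqueue []

BFS order: [2, 1, 5, 0, 3, 6, 4, 7]


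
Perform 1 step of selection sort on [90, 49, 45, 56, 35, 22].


Initial: [90, 49, 45, 56, 35, 22]
Step 1: min=22 at 5
  Swap: [22, 49, 45, 56, 35, 90]

After 1 step: [22, 49, 45, 56, 35, 90]


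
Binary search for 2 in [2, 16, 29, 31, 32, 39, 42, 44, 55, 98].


Step 1: lo=0, hi=9, mid=4, val=32
Step 2: lo=0, hi=3, mid=1, val=16
Step 3: lo=0, hi=0, mid=0, val=2

Found at index 0


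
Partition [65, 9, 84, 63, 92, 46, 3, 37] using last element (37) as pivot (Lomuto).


Pivot: 37
  9 <= 37: swap -> [9, 65, 84, 63, 92, 46, 3, 37]
  3 <= 37: swap -> [9, 3, 84, 63, 92, 46, 65, 37]
Place pivot at 2: [9, 3, 37, 63, 92, 46, 65, 84]

Partitioned: [9, 3, 37, 63, 92, 46, 65, 84]


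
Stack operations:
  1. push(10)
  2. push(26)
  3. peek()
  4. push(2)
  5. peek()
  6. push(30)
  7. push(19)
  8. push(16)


push(10) -> [10]
push(26) -> [10, 26]
peek()->26
push(2) -> [10, 26, 2]
peek()->2
push(30) -> [10, 26, 2, 30]
push(19) -> [10, 26, 2, 30, 19]
push(16) -> [10, 26, 2, 30, 19, 16]

Final stack: [10, 26, 2, 30, 19, 16]
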